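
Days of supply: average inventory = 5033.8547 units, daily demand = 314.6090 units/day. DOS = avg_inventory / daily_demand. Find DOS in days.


DOS = 5033.8547 / 314.6090 = 16.0004

16.0004 days


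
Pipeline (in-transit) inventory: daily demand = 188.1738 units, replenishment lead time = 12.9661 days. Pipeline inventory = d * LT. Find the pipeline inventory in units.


Pipeline = 188.1738 * 12.9661 = 2439.8803

2439.8803 units


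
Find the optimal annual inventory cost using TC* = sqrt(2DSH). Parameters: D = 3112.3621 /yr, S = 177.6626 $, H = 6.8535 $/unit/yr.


2*D*S*H = 7579290.3491
TC* = sqrt(7579290.3491) = 2753.0511

2753.0511 $/yr


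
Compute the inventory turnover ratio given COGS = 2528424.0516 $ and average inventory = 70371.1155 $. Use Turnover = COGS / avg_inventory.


Turnover = 2528424.0516 / 70371.1155 = 35.9299

35.9299


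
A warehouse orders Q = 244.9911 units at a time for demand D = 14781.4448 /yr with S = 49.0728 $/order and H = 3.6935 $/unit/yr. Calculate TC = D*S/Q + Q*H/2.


Ordering cost = D*S/Q = 2960.7887
Holding cost = Q*H/2 = 452.4373
TC = 2960.7887 + 452.4373 = 3413.2260

3413.2260 $/yr


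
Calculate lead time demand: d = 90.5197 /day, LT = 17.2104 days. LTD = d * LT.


LTD = 90.5197 * 17.2104 = 1557.8802

1557.8802 units


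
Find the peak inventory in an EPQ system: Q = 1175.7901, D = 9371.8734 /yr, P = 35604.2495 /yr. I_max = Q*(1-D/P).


D/P = 0.2632
1 - D/P = 0.7368
I_max = 1175.7901 * 0.7368 = 866.2946

866.2946 units


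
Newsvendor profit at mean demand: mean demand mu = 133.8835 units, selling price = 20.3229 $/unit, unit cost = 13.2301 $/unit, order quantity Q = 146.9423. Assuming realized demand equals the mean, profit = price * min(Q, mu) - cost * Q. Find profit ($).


Sales at mu = min(146.9423, 133.8835) = 133.8835
Revenue = 20.3229 * 133.8835 = 2720.9010
Total cost = 13.2301 * 146.9423 = 1944.0613
Profit = 2720.9010 - 1944.0613 = 776.8397

776.8397 $


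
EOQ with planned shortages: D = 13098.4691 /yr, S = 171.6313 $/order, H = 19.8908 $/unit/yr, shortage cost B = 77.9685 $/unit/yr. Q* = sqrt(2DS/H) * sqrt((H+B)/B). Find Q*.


sqrt(2DS/H) = 475.4418
sqrt((H+B)/B) = 1.1203
Q* = 475.4418 * 1.1203 = 532.6462

532.6462 units


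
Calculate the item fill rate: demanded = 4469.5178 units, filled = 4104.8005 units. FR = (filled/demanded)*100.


FR = 4104.8005 / 4469.5178 * 100 = 91.8399

91.8399%


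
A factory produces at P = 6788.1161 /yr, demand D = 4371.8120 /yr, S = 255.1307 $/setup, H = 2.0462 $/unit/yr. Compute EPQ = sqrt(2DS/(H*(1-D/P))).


1 - D/P = 1 - 0.6440 = 0.3560
H*(1-D/P) = 0.7284
2DS = 2230766.9117
EPQ = sqrt(3062695.2472) = 1750.0558

1750.0558 units


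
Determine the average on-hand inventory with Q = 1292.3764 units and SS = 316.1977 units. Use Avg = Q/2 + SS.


Q/2 = 646.1882
Avg = 646.1882 + 316.1977 = 962.3859

962.3859 units


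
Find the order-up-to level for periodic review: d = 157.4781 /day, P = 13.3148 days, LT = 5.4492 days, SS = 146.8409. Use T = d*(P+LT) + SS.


P + LT = 18.7640
d*(P+LT) = 157.4781 * 18.7640 = 2954.9191
T = 2954.9191 + 146.8409 = 3101.7600

3101.7600 units


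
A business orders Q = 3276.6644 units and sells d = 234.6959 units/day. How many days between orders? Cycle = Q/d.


Cycle = 3276.6644 / 234.6959 = 13.9613

13.9613 days


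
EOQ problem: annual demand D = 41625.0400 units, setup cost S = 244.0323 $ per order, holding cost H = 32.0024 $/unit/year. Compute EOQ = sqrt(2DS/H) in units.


2*D*S = 2 * 41625.0400 * 244.0323 = 20315708.4976
2*D*S/H = 634818.2792
EOQ = sqrt(634818.2792) = 796.7548

796.7548 units


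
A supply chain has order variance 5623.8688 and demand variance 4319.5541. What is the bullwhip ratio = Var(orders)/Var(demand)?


BW = 5623.8688 / 4319.5541 = 1.3020

1.3020


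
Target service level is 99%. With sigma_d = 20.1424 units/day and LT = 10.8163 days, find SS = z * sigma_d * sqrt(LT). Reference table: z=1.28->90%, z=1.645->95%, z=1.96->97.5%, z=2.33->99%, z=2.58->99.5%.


From the table, SL = 99% corresponds to z = 2.33
sqrt(LT) = sqrt(10.8163) = 3.2888
SS = 2.33 * 20.1424 * 3.2888 = 154.3500

154.3500 units


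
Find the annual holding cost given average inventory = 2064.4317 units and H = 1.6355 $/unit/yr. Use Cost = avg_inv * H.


Cost = 2064.4317 * 1.6355 = 3376.3780

3376.3780 $/yr


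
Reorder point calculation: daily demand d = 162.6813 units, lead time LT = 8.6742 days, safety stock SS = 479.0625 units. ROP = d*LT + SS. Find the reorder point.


d*LT = 162.6813 * 8.6742 = 1411.1301
ROP = 1411.1301 + 479.0625 = 1890.1926

1890.1926 units


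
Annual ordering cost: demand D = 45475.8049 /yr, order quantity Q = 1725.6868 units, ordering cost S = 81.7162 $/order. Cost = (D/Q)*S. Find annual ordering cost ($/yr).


Number of orders = D/Q = 26.3523
Cost = 26.3523 * 81.7162 = 2153.4093

2153.4093 $/yr


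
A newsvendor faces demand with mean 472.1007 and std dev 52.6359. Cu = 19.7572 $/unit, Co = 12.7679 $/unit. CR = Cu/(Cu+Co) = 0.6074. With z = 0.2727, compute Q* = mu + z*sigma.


CR = Cu/(Cu+Co) = 19.7572/(19.7572+12.7679) = 0.6074
z = 0.2727
Q* = 472.1007 + 0.2727 * 52.6359 = 486.4545

486.4545 units


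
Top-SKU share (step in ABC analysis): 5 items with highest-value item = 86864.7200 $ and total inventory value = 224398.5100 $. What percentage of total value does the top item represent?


Top item = 86864.7200
Total = 224398.5100
Percentage = 86864.7200 / 224398.5100 * 100 = 38.7100

38.7100%


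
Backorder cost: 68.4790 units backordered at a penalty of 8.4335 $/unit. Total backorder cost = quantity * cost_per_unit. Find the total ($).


Total = 68.4790 * 8.4335 = 577.5176

577.5176 $


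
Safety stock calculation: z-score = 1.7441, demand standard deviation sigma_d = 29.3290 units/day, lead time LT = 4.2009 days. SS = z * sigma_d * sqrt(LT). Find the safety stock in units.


sqrt(LT) = sqrt(4.2009) = 2.0496
SS = 1.7441 * 29.3290 * 2.0496 = 104.8431

104.8431 units


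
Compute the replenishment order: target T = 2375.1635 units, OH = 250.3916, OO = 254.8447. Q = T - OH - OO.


Inventory position = OH + OO = 250.3916 + 254.8447 = 505.2363
Q = 2375.1635 - 505.2363 = 1869.9272

1869.9272 units


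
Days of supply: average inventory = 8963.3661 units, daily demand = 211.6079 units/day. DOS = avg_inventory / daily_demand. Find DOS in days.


DOS = 8963.3661 / 211.6079 = 42.3584

42.3584 days


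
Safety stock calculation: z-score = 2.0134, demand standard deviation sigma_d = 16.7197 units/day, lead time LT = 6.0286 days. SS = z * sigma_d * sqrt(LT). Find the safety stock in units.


sqrt(LT) = sqrt(6.0286) = 2.4553
SS = 2.0134 * 16.7197 * 2.4553 = 82.6546

82.6546 units


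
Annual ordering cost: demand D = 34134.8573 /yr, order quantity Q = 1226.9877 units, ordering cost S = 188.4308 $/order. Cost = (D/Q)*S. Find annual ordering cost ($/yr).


Number of orders = D/Q = 27.8200
Cost = 27.8200 * 188.4308 = 5242.1540

5242.1540 $/yr


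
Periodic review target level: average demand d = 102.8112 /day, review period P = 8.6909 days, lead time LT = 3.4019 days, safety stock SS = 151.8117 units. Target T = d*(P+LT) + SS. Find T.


P + LT = 12.0928
d*(P+LT) = 102.8112 * 12.0928 = 1243.2753
T = 1243.2753 + 151.8117 = 1395.0870

1395.0870 units


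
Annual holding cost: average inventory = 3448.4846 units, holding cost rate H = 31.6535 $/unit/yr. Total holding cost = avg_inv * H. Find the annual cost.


Cost = 3448.4846 * 31.6535 = 109156.6073

109156.6073 $/yr


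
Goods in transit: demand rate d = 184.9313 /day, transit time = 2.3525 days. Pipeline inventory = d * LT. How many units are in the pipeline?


Pipeline = 184.9313 * 2.3525 = 435.0509

435.0509 units


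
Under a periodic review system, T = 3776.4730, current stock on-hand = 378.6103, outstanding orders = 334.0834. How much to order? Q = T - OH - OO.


Inventory position = OH + OO = 378.6103 + 334.0834 = 712.6937
Q = 3776.4730 - 712.6937 = 3063.7793

3063.7793 units


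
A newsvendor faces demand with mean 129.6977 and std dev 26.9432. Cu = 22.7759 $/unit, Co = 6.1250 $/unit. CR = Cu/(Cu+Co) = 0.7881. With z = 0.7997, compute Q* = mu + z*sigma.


CR = Cu/(Cu+Co) = 22.7759/(22.7759+6.1250) = 0.7881
z = 0.7997
Q* = 129.6977 + 0.7997 * 26.9432 = 151.2442

151.2442 units


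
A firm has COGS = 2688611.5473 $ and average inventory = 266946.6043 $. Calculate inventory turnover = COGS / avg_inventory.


Turnover = 2688611.5473 / 266946.6043 = 10.0717

10.0717


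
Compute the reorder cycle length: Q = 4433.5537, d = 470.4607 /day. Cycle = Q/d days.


Cycle = 4433.5537 / 470.4607 = 9.4239

9.4239 days


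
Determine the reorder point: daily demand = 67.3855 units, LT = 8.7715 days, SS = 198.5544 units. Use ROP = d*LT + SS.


d*LT = 67.3855 * 8.7715 = 591.0719
ROP = 591.0719 + 198.5544 = 789.6263

789.6263 units


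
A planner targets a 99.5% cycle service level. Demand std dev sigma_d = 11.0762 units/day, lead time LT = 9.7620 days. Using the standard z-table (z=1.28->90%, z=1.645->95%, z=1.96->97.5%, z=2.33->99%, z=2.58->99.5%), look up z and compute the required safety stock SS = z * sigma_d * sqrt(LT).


From the table, SL = 99.5% corresponds to z = 2.58
sqrt(LT) = sqrt(9.7620) = 3.1244
SS = 2.58 * 11.0762 * 3.1244 = 89.2853

89.2853 units


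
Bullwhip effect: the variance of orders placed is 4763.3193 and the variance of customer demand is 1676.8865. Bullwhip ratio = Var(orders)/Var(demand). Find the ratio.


BW = 4763.3193 / 1676.8865 = 2.8406

2.8406


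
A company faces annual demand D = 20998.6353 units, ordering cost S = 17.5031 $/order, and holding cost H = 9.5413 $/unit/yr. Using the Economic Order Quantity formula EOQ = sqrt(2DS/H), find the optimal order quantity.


2*D*S = 2 * 20998.6353 * 17.5031 = 735082.4270
2*D*S/H = 77042.1669
EOQ = sqrt(77042.1669) = 277.5647

277.5647 units


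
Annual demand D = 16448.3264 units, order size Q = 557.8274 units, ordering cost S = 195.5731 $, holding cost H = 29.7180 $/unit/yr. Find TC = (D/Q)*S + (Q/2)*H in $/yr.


Ordering cost = D*S/Q = 5766.7483
Holding cost = Q*H/2 = 8288.7573
TC = 5766.7483 + 8288.7573 = 14055.5056

14055.5056 $/yr


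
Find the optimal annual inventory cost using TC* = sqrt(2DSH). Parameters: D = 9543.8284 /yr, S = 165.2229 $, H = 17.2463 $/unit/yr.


2*D*S*H = 54389966.9279
TC* = sqrt(54389966.9279) = 7374.9554

7374.9554 $/yr


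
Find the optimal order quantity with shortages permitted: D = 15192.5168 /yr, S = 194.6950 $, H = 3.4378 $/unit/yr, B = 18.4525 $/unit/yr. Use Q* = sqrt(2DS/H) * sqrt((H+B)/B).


sqrt(2DS/H) = 1311.7980
sqrt((H+B)/B) = 1.0892
Q* = 1311.7980 * 1.0892 = 1428.7795

1428.7795 units


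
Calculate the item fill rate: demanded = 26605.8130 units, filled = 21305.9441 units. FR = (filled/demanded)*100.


FR = 21305.9441 / 26605.8130 * 100 = 80.0800

80.0800%


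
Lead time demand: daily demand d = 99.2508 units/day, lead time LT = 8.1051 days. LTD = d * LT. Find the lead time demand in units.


LTD = 99.2508 * 8.1051 = 804.4377

804.4377 units


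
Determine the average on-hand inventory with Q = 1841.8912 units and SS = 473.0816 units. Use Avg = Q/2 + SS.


Q/2 = 920.9456
Avg = 920.9456 + 473.0816 = 1394.0272

1394.0272 units


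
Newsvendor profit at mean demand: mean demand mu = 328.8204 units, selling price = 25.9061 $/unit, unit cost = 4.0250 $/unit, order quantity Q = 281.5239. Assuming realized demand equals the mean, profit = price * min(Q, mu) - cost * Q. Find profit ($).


Sales at mu = min(281.5239, 328.8204) = 281.5239
Revenue = 25.9061 * 281.5239 = 7293.1863
Total cost = 4.0250 * 281.5239 = 1133.1337
Profit = 7293.1863 - 1133.1337 = 6160.0526

6160.0526 $


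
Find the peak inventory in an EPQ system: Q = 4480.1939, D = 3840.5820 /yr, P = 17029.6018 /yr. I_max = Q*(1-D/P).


D/P = 0.2255
1 - D/P = 0.7745
I_max = 4480.1939 * 0.7745 = 3469.8032

3469.8032 units


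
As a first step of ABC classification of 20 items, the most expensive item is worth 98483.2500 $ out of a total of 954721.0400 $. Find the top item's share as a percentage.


Top item = 98483.2500
Total = 954721.0400
Percentage = 98483.2500 / 954721.0400 * 100 = 10.3154

10.3154%


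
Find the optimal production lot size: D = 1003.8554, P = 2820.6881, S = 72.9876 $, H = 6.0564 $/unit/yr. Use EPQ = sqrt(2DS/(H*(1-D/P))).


1 - D/P = 1 - 0.3559 = 0.6441
H*(1-D/P) = 3.9010
2DS = 146537.9928
EPQ = sqrt(37564.3446) = 193.8152

193.8152 units


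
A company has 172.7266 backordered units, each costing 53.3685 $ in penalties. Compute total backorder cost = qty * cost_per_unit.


Total = 172.7266 * 53.3685 = 9218.1596

9218.1596 $


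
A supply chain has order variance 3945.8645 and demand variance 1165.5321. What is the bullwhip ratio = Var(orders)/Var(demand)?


BW = 3945.8645 / 1165.5321 = 3.3855

3.3855


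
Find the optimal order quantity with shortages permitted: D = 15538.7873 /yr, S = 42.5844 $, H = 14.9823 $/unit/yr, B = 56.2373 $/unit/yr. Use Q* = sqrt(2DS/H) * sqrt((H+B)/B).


sqrt(2DS/H) = 297.2074
sqrt((H+B)/B) = 1.1253
Q* = 297.2074 * 1.1253 = 334.4623

334.4623 units


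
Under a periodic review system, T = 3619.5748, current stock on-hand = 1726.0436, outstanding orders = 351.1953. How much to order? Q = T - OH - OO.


Inventory position = OH + OO = 1726.0436 + 351.1953 = 2077.2389
Q = 3619.5748 - 2077.2389 = 1542.3359

1542.3359 units


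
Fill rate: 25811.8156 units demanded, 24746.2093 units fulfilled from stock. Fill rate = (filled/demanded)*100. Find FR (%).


FR = 24746.2093 / 25811.8156 * 100 = 95.8716

95.8716%


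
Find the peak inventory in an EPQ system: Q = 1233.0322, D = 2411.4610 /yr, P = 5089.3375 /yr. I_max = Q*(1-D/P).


D/P = 0.4738
1 - D/P = 0.5262
I_max = 1233.0322 * 0.5262 = 648.7893

648.7893 units


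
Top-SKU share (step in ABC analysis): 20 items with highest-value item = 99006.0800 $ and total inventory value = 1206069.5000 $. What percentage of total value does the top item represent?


Top item = 99006.0800
Total = 1206069.5000
Percentage = 99006.0800 / 1206069.5000 * 100 = 8.2090

8.2090%


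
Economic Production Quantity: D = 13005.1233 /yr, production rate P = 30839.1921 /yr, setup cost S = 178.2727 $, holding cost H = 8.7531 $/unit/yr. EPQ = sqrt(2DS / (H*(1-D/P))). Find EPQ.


1 - D/P = 1 - 0.4217 = 0.5783
H*(1-D/P) = 5.0619
2DS = 4636916.8890
EPQ = sqrt(916051.6814) = 957.1059

957.1059 units


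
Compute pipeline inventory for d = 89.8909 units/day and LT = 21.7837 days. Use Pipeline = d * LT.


Pipeline = 89.8909 * 21.7837 = 1958.1564

1958.1564 units


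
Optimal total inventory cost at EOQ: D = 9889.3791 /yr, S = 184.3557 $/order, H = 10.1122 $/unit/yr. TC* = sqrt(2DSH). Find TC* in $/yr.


2*D*S*H = 36872385.9993
TC* = sqrt(36872385.9993) = 6072.2637

6072.2637 $/yr


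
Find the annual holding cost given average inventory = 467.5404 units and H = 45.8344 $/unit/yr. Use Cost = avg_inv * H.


Cost = 467.5404 * 45.8344 = 21429.4337

21429.4337 $/yr


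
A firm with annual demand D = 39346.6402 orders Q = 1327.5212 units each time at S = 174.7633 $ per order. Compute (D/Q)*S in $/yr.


Number of orders = D/Q = 29.6392
Cost = 29.6392 * 174.7633 = 5179.8410

5179.8410 $/yr


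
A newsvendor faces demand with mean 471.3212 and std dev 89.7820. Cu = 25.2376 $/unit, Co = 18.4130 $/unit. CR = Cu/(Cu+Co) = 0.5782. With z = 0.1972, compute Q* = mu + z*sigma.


CR = Cu/(Cu+Co) = 25.2376/(25.2376+18.4130) = 0.5782
z = 0.1972
Q* = 471.3212 + 0.1972 * 89.7820 = 489.0262

489.0262 units


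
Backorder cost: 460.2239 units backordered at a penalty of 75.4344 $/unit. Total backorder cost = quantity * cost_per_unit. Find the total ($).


Total = 460.2239 * 75.4344 = 34716.7138

34716.7138 $


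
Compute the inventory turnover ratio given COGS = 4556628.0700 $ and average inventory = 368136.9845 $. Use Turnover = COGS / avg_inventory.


Turnover = 4556628.0700 / 368136.9845 = 12.3775

12.3775


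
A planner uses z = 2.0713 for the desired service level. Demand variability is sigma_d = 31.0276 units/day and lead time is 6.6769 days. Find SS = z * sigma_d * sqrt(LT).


sqrt(LT) = sqrt(6.6769) = 2.5840
SS = 2.0713 * 31.0276 * 2.5840 = 166.0652

166.0652 units


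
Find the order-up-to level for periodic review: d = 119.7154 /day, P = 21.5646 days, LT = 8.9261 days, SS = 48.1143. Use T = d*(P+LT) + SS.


P + LT = 30.4907
d*(P+LT) = 119.7154 * 30.4907 = 3650.2063
T = 3650.2063 + 48.1143 = 3698.3206

3698.3206 units


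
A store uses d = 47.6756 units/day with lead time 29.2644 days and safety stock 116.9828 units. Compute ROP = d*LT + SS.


d*LT = 47.6756 * 29.2644 = 1395.1978
ROP = 1395.1978 + 116.9828 = 1512.1806

1512.1806 units


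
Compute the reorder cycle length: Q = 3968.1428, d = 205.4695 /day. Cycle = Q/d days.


Cycle = 3968.1428 / 205.4695 = 19.3126

19.3126 days


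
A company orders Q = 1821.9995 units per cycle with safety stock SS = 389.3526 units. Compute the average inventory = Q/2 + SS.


Q/2 = 910.9997
Avg = 910.9997 + 389.3526 = 1300.3523

1300.3523 units


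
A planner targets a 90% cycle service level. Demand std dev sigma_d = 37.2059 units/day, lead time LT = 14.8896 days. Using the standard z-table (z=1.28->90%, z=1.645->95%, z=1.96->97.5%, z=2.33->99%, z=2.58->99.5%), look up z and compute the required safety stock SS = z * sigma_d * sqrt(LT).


From the table, SL = 90% corresponds to z = 1.28
sqrt(LT) = sqrt(14.8896) = 3.8587
SS = 1.28 * 37.2059 * 3.8587 = 183.7652

183.7652 units


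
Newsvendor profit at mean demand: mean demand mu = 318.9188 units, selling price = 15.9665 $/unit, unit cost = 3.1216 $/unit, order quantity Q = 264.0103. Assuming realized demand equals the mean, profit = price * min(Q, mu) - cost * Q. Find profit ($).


Sales at mu = min(264.0103, 318.9188) = 264.0103
Revenue = 15.9665 * 264.0103 = 4215.3205
Total cost = 3.1216 * 264.0103 = 824.1346
Profit = 4215.3205 - 824.1346 = 3391.1859

3391.1859 $


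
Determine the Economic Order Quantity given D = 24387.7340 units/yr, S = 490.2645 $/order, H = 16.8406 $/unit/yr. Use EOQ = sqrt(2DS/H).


2*D*S = 2 * 24387.7340 * 490.2645 = 23912880.4313
2*D*S/H = 1419954.1840
EOQ = sqrt(1419954.1840) = 1191.6183

1191.6183 units


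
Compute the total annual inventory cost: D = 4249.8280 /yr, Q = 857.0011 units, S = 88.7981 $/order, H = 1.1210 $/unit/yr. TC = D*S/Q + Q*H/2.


Ordering cost = D*S/Q = 440.3456
Holding cost = Q*H/2 = 480.3491
TC = 440.3456 + 480.3491 = 920.6947

920.6947 $/yr


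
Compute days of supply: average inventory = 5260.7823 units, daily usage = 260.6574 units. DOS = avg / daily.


DOS = 5260.7823 / 260.6574 = 20.1827

20.1827 days


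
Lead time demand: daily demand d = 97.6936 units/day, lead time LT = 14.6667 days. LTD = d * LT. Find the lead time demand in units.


LTD = 97.6936 * 14.6667 = 1432.8427

1432.8427 units


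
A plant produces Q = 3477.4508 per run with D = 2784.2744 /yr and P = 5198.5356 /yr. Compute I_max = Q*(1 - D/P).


D/P = 0.5356
1 - D/P = 0.4644
I_max = 3477.4508 * 0.4644 = 1614.9691

1614.9691 units


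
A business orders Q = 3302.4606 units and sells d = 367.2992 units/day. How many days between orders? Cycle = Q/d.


Cycle = 3302.4606 / 367.2992 = 8.9912

8.9912 days


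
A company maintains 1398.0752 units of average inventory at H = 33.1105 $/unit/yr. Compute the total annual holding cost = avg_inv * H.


Cost = 1398.0752 * 33.1105 = 46290.9689

46290.9689 $/yr


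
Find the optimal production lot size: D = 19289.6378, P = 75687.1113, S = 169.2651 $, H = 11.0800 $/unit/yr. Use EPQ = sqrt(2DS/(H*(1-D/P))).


1 - D/P = 1 - 0.2549 = 0.7451
H*(1-D/P) = 8.2561
2DS = 6530124.9424
EPQ = sqrt(790940.8599) = 889.3486

889.3486 units


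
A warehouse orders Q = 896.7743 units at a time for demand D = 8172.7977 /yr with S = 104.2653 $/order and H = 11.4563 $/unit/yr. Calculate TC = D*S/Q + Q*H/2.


Ordering cost = D*S/Q = 950.2271
Holding cost = Q*H/2 = 5136.8577
TC = 950.2271 + 5136.8577 = 6087.0848

6087.0848 $/yr


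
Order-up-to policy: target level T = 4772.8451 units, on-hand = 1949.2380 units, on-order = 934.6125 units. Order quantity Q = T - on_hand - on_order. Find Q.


Inventory position = OH + OO = 1949.2380 + 934.6125 = 2883.8505
Q = 4772.8451 - 2883.8505 = 1888.9946

1888.9946 units


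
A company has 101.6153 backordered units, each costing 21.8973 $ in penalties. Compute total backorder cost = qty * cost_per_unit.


Total = 101.6153 * 21.8973 = 2225.1007

2225.1007 $


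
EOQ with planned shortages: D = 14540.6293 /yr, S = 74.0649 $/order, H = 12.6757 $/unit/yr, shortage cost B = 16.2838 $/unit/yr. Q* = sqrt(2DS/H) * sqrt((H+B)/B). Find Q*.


sqrt(2DS/H) = 412.2179
sqrt((H+B)/B) = 1.3336
Q* = 412.2179 * 1.3336 = 549.7237

549.7237 units


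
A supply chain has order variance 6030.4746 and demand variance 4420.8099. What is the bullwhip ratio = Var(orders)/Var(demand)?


BW = 6030.4746 / 4420.8099 = 1.3641

1.3641


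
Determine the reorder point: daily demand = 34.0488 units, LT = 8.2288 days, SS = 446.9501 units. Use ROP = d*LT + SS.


d*LT = 34.0488 * 8.2288 = 280.1808
ROP = 280.1808 + 446.9501 = 727.1309

727.1309 units


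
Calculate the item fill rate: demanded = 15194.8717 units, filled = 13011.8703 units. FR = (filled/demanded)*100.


FR = 13011.8703 / 15194.8717 * 100 = 85.6333

85.6333%


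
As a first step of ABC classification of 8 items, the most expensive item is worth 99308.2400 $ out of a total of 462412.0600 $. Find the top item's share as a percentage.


Top item = 99308.2400
Total = 462412.0600
Percentage = 99308.2400 / 462412.0600 * 100 = 21.4761

21.4761%


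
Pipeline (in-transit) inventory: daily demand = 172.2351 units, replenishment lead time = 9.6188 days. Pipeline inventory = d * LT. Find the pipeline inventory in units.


Pipeline = 172.2351 * 9.6188 = 1656.6950

1656.6950 units


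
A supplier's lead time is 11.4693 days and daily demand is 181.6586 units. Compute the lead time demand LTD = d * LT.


LTD = 181.6586 * 11.4693 = 2083.4970

2083.4970 units


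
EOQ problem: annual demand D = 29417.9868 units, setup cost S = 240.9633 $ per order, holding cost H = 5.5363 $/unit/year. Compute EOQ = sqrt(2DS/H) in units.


2*D*S = 2 * 29417.9868 * 240.9633 = 14177310.3574
2*D*S/H = 2560791.5679
EOQ = sqrt(2560791.5679) = 1600.2473

1600.2473 units


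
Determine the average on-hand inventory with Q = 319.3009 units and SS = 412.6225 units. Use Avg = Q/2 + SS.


Q/2 = 159.6505
Avg = 159.6505 + 412.6225 = 572.2730

572.2730 units


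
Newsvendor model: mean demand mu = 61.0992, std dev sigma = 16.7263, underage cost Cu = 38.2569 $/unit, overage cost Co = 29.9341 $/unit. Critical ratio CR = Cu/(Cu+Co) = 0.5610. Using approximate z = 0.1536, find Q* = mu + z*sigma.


CR = Cu/(Cu+Co) = 38.2569/(38.2569+29.9341) = 0.5610
z = 0.1536
Q* = 61.0992 + 0.1536 * 16.7263 = 63.6684

63.6684 units


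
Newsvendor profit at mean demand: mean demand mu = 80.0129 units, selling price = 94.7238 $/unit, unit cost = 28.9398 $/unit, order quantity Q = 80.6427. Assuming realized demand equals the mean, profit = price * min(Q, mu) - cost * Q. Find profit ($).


Sales at mu = min(80.6427, 80.0129) = 80.0129
Revenue = 94.7238 * 80.0129 = 7579.1259
Total cost = 28.9398 * 80.6427 = 2333.7836
Profit = 7579.1259 - 2333.7836 = 5245.3423

5245.3423 $


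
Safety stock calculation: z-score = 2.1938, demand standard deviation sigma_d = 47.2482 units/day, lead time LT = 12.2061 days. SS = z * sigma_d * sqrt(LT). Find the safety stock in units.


sqrt(LT) = sqrt(12.2061) = 3.4937
SS = 2.1938 * 47.2482 * 3.4937 = 362.1352

362.1352 units


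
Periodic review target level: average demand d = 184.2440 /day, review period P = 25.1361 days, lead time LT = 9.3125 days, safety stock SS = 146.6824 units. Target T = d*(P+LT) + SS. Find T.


P + LT = 34.4486
d*(P+LT) = 184.2440 * 34.4486 = 6346.9479
T = 6346.9479 + 146.6824 = 6493.6303

6493.6303 units


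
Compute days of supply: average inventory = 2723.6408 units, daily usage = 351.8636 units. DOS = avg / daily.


DOS = 2723.6408 / 351.8636 = 7.7406

7.7406 days


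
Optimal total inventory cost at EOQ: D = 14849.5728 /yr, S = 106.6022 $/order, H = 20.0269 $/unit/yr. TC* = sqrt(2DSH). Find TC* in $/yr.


2*D*S*H = 63405050.4272
TC* = sqrt(63405050.4272) = 7962.7288

7962.7288 $/yr


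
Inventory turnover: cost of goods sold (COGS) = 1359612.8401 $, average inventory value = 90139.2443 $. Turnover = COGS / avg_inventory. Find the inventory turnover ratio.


Turnover = 1359612.8401 / 90139.2443 = 15.0835

15.0835


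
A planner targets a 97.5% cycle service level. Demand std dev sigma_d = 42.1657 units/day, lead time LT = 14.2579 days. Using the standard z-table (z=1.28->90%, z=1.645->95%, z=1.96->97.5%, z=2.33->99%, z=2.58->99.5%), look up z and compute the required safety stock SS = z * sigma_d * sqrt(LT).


From the table, SL = 97.5% corresponds to z = 1.96
sqrt(LT) = sqrt(14.2579) = 3.7760
SS = 1.96 * 42.1657 * 3.7760 = 312.0636

312.0636 units


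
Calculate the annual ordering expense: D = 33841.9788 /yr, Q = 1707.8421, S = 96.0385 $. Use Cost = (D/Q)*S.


Number of orders = D/Q = 19.8156
Cost = 19.8156 * 96.0385 = 1903.0640

1903.0640 $/yr


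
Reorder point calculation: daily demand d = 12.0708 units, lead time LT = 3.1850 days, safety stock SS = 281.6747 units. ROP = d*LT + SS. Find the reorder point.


d*LT = 12.0708 * 3.1850 = 38.4455
ROP = 38.4455 + 281.6747 = 320.1202

320.1202 units


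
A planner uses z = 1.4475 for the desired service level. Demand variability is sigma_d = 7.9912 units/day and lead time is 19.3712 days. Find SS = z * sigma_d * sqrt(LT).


sqrt(LT) = sqrt(19.3712) = 4.4013
SS = 1.4475 * 7.9912 * 4.4013 = 50.9107

50.9107 units


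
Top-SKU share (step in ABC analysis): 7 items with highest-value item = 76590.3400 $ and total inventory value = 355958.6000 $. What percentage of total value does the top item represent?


Top item = 76590.3400
Total = 355958.6000
Percentage = 76590.3400 / 355958.6000 * 100 = 21.5166

21.5166%


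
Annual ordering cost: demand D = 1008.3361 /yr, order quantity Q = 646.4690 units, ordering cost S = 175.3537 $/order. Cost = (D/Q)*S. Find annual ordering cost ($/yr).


Number of orders = D/Q = 1.5598
Cost = 1.5598 * 175.3537 = 273.5096

273.5096 $/yr


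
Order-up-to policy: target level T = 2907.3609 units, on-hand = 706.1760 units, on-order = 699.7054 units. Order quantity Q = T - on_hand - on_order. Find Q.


Inventory position = OH + OO = 706.1760 + 699.7054 = 1405.8814
Q = 2907.3609 - 1405.8814 = 1501.4795

1501.4795 units


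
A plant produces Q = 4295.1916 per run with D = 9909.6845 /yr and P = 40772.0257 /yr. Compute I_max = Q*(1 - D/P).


D/P = 0.2431
1 - D/P = 0.7569
I_max = 4295.1916 * 0.7569 = 3251.2407

3251.2407 units


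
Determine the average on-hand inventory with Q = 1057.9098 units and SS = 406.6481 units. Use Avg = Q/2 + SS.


Q/2 = 528.9549
Avg = 528.9549 + 406.6481 = 935.6030

935.6030 units


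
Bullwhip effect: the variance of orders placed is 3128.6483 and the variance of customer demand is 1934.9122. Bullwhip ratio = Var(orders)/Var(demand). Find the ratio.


BW = 3128.6483 / 1934.9122 = 1.6169

1.6169


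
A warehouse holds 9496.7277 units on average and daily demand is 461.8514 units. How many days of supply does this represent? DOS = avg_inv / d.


DOS = 9496.7277 / 461.8514 = 20.5623

20.5623 days


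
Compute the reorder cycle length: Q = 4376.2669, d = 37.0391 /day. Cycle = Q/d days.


Cycle = 4376.2669 / 37.0391 = 118.1526

118.1526 days


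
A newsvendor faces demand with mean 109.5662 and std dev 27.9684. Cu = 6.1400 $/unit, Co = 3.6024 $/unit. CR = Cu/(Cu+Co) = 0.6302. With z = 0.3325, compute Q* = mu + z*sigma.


CR = Cu/(Cu+Co) = 6.1400/(6.1400+3.6024) = 0.6302
z = 0.3325
Q* = 109.5662 + 0.3325 * 27.9684 = 118.8657

118.8657 units


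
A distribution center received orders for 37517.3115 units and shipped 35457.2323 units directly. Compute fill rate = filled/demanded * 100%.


FR = 35457.2323 / 37517.3115 * 100 = 94.5090

94.5090%


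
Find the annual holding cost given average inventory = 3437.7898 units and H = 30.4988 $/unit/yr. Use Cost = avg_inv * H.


Cost = 3437.7898 * 30.4988 = 104848.4636

104848.4636 $/yr


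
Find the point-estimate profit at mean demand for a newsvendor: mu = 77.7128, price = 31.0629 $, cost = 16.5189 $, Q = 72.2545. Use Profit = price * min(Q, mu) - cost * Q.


Sales at mu = min(72.2545, 77.7128) = 72.2545
Revenue = 31.0629 * 72.2545 = 2244.4343
Total cost = 16.5189 * 72.2545 = 1193.5649
Profit = 2244.4343 - 1193.5649 = 1050.8694

1050.8694 $


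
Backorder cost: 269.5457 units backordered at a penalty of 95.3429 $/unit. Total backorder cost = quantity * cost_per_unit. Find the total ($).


Total = 269.5457 * 95.3429 = 25699.2687

25699.2687 $


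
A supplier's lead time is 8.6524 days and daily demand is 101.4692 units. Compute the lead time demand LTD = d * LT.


LTD = 101.4692 * 8.6524 = 877.9521

877.9521 units


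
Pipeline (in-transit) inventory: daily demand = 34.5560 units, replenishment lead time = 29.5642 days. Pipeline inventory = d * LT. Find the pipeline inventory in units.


Pipeline = 34.5560 * 29.5642 = 1021.6205

1021.6205 units


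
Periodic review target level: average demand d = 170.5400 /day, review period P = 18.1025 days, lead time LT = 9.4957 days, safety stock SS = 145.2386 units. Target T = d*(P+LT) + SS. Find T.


P + LT = 27.5982
d*(P+LT) = 170.5400 * 27.5982 = 4706.5970
T = 4706.5970 + 145.2386 = 4851.8356

4851.8356 units


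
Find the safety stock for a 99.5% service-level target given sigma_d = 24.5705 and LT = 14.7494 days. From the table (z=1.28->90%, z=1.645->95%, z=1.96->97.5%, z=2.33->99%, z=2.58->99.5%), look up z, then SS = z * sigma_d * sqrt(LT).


From the table, SL = 99.5% corresponds to z = 2.58
sqrt(LT) = sqrt(14.7494) = 3.8405
SS = 2.58 * 24.5705 * 3.8405 = 243.4562

243.4562 units


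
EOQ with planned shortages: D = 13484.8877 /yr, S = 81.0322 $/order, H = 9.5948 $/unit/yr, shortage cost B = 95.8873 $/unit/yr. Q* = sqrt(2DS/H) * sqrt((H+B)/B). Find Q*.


sqrt(2DS/H) = 477.2539
sqrt((H+B)/B) = 1.0488
Q* = 477.2539 * 1.0488 = 500.5626

500.5626 units


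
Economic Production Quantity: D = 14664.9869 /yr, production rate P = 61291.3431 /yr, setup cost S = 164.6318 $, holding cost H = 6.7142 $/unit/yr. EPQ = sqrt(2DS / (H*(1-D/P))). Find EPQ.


1 - D/P = 1 - 0.2393 = 0.7607
H*(1-D/P) = 5.1077
2DS = 4828646.3806
EPQ = sqrt(945363.4100) = 972.2980

972.2980 units


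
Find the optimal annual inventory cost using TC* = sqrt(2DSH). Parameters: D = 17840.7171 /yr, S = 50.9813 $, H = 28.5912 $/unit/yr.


2*D*S*H = 52009848.8235
TC* = sqrt(52009848.8235) = 7211.7854

7211.7854 $/yr


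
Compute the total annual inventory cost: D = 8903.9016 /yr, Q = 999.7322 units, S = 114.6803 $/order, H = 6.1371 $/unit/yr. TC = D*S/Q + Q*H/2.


Ordering cost = D*S/Q = 1021.3756
Holding cost = Q*H/2 = 3067.7282
TC = 1021.3756 + 3067.7282 = 4089.1039

4089.1039 $/yr


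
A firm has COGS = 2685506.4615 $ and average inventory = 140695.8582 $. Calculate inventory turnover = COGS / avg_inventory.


Turnover = 2685506.4615 / 140695.8582 = 19.0873

19.0873


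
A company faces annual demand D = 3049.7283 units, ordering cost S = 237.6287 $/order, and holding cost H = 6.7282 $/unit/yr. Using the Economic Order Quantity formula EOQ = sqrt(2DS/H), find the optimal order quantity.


2*D*S = 2 * 3049.7283 * 237.6287 = 1449405.9426
2*D*S/H = 215422.5413
EOQ = sqrt(215422.5413) = 464.1363

464.1363 units


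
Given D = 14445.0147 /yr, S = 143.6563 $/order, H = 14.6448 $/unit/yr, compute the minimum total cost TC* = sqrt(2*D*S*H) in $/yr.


2*D*S*H = 60779357.5812
TC* = sqrt(60779357.5812) = 7796.1117

7796.1117 $/yr


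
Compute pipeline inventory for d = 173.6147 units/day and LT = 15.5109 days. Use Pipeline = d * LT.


Pipeline = 173.6147 * 15.5109 = 2692.9203

2692.9203 units


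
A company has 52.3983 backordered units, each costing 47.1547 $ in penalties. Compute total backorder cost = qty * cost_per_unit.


Total = 52.3983 * 47.1547 = 2470.8261

2470.8261 $


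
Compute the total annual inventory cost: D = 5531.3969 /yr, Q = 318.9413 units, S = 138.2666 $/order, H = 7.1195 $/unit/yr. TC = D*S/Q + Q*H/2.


Ordering cost = D*S/Q = 2397.9567
Holding cost = Q*H/2 = 1135.3513
TC = 2397.9567 + 1135.3513 = 3533.3080

3533.3080 $/yr


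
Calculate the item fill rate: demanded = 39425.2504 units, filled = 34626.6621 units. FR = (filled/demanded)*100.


FR = 34626.6621 / 39425.2504 * 100 = 87.8286

87.8286%


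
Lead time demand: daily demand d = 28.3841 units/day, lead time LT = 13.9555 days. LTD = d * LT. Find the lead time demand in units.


LTD = 28.3841 * 13.9555 = 396.1143

396.1143 units


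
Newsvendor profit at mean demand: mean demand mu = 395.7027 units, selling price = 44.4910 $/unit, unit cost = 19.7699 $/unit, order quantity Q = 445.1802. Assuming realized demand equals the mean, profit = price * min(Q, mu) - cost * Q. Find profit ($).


Sales at mu = min(445.1802, 395.7027) = 395.7027
Revenue = 44.4910 * 395.7027 = 17605.2088
Total cost = 19.7699 * 445.1802 = 8801.1680
Profit = 17605.2088 - 8801.1680 = 8804.0408

8804.0408 $


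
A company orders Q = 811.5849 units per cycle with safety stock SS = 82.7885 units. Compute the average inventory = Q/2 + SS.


Q/2 = 405.7924
Avg = 405.7924 + 82.7885 = 488.5809

488.5809 units


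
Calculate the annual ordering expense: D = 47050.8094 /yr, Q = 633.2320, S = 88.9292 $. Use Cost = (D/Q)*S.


Number of orders = D/Q = 74.3026
Cost = 74.3026 * 88.9292 = 6607.6743

6607.6743 $/yr


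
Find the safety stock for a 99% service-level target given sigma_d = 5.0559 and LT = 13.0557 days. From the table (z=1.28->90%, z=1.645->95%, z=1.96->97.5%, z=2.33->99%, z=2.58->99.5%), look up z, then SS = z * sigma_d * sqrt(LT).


From the table, SL = 99% corresponds to z = 2.33
sqrt(LT) = sqrt(13.0557) = 3.6133
SS = 2.33 * 5.0559 * 3.6133 = 42.5652

42.5652 units


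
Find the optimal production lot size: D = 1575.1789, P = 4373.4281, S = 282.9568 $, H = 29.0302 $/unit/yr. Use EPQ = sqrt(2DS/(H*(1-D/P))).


1 - D/P = 1 - 0.3602 = 0.6398
H*(1-D/P) = 18.5744
2DS = 891415.1619
EPQ = sqrt(47991.6400) = 219.0699

219.0699 units


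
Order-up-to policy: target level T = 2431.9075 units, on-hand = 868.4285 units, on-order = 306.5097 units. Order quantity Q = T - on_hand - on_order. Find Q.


Inventory position = OH + OO = 868.4285 + 306.5097 = 1174.9382
Q = 2431.9075 - 1174.9382 = 1256.9693

1256.9693 units


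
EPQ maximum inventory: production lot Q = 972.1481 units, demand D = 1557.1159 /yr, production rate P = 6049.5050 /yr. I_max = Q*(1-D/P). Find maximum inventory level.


D/P = 0.2574
1 - D/P = 0.7426
I_max = 972.1481 * 0.7426 = 721.9215

721.9215 units


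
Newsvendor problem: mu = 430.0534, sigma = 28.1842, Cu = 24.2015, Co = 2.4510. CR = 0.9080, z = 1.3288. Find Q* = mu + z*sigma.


CR = Cu/(Cu+Co) = 24.2015/(24.2015+2.4510) = 0.9080
z = 1.3288
Q* = 430.0534 + 1.3288 * 28.1842 = 467.5046

467.5046 units


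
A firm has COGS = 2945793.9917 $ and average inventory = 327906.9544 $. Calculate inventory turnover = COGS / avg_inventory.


Turnover = 2945793.9917 / 327906.9544 = 8.9836

8.9836


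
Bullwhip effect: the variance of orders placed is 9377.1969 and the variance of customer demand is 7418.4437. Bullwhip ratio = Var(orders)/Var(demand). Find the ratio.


BW = 9377.1969 / 7418.4437 = 1.2640

1.2640


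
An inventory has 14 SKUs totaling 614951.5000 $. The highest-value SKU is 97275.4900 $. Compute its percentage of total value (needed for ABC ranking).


Top item = 97275.4900
Total = 614951.5000
Percentage = 97275.4900 / 614951.5000 * 100 = 15.8184

15.8184%


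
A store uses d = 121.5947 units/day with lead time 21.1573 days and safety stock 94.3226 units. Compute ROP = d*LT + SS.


d*LT = 121.5947 * 21.1573 = 2572.6155
ROP = 2572.6155 + 94.3226 = 2666.9381

2666.9381 units


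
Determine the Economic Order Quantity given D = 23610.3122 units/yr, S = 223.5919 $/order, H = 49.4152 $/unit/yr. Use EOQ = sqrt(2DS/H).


2*D*S = 2 * 23610.3122 * 223.5919 = 10558149.1288
2*D*S/H = 213661.9730
EOQ = sqrt(213661.9730) = 462.2358

462.2358 units


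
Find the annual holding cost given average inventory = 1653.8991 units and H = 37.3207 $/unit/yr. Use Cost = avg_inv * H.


Cost = 1653.8991 * 37.3207 = 61724.6721

61724.6721 $/yr


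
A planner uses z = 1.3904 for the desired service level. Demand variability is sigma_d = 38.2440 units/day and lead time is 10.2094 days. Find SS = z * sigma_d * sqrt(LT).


sqrt(LT) = sqrt(10.2094) = 3.1952
SS = 1.3904 * 38.2440 * 3.1952 = 169.9038

169.9038 units


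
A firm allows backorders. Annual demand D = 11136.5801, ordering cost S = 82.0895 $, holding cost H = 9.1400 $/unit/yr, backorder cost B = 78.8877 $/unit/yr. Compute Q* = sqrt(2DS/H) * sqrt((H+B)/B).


sqrt(2DS/H) = 447.2616
sqrt((H+B)/B) = 1.0563
Q* = 447.2616 * 1.0563 = 472.4618

472.4618 units


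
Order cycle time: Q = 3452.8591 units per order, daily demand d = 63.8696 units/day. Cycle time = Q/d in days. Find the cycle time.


Cycle = 3452.8591 / 63.8696 = 54.0611

54.0611 days


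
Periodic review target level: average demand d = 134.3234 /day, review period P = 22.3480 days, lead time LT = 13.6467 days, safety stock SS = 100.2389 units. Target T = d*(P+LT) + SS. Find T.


P + LT = 35.9947
d*(P+LT) = 134.3234 * 35.9947 = 4834.9305
T = 4834.9305 + 100.2389 = 4935.1694

4935.1694 units


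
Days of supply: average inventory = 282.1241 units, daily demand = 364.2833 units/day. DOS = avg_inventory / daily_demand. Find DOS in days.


DOS = 282.1241 / 364.2833 = 0.7745

0.7745 days


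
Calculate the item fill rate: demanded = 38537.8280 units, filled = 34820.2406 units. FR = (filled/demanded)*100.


FR = 34820.2406 / 38537.8280 * 100 = 90.3534

90.3534%


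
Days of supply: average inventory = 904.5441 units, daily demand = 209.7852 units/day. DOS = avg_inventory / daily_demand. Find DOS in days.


DOS = 904.5441 / 209.7852 = 4.3118

4.3118 days


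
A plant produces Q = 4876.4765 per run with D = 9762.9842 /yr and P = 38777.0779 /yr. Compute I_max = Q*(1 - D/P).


D/P = 0.2518
1 - D/P = 0.7482
I_max = 4876.4765 * 0.7482 = 3648.7160

3648.7160 units


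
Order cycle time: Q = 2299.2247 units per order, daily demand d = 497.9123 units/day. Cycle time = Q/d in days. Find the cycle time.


Cycle = 2299.2247 / 497.9123 = 4.6177

4.6177 days


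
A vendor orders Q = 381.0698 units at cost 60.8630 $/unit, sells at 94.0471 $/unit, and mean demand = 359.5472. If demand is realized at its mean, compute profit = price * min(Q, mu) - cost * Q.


Sales at mu = min(381.0698, 359.5472) = 359.5472
Revenue = 94.0471 * 359.5472 = 33814.3715
Total cost = 60.8630 * 381.0698 = 23193.0512
Profit = 33814.3715 - 23193.0512 = 10621.3202

10621.3202 $


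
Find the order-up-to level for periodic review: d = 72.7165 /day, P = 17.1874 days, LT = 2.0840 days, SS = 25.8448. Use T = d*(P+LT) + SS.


P + LT = 19.2714
d*(P+LT) = 72.7165 * 19.2714 = 1401.3488
T = 1401.3488 + 25.8448 = 1427.1936

1427.1936 units


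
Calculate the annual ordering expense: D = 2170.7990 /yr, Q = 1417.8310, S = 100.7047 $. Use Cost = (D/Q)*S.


Number of orders = D/Q = 1.5311
Cost = 1.5311 * 100.7047 = 154.1860

154.1860 $/yr
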